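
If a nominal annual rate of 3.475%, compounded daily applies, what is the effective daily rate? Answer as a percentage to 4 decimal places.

With a nominal annual rate compounded daily, the periodic rate is the nominal rate divided by 365.
i = 0.03475 / 365 = 0.0000952 = 0.0095%.

0.0095%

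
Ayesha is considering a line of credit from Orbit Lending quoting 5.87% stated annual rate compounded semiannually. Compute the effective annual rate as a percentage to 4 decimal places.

EAR = (1 + 0.0587/2)^2 − 1.
= (1 + 0.029350)^2 − 1 = 1.059561 − 1 = 5.9561%.

5.9561%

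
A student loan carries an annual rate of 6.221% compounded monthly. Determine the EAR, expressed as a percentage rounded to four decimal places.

6.4015%

EAR = (1 + 0.06221/12)^12 − 1.
= (1 + 0.005184)^12 − 1 = 1.064015 − 1 = 6.4015%.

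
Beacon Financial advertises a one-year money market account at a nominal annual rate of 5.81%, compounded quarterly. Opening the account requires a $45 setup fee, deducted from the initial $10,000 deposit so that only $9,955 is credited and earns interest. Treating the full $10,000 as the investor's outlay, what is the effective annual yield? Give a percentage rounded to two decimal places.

Value after one year: 9,955 × (1 + 0.0581/4)^4 = 9,955 × 1.059378 = $10,546.11.
Effective yield on the $10,000 outlay: 10,546.11 / 10,000 − 1 = 0.054611 = 5.46%.

5.46%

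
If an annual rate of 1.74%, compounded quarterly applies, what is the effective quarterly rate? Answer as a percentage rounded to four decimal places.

0.4350%

With a nominal annual rate compounded quarterly, the periodic rate is the nominal rate divided by 4.
i = 0.0174 / 4 = 0.0043500 = 0.4350%.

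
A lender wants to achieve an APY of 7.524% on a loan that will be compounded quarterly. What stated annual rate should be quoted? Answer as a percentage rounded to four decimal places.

7.3206%

(1 + r/4)^4 − 1 = 0.07524, so 1 + r/4 = 1.07524^(1/4).
r/4 = 0.018301, so r = 0.073206 = 7.3206%.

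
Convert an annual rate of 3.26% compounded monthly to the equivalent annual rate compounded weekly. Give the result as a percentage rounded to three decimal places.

3.257%

EAR = (1 + 0.0326/12)^12 − 1 = 0.033092.
Solve (1 + r/52)^52 = 1.033092: r/52 = 1.033092^(1/52) − 1 = 0.000626, so r = 0.032566 = 3.257%.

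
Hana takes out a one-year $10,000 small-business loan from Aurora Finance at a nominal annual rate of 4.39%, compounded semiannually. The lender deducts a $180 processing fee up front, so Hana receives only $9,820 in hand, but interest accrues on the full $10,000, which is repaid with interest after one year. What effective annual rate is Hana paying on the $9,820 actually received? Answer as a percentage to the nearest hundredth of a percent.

Amount owed after one year: 10,000 × (1 + 0.0439/2)^2 = 10,000 × 1.044382 = $10,443.82.
Effective rate on net proceeds: 10,443.82 / 9,820 − 1 = 0.063525 = 6.35%.

6.35%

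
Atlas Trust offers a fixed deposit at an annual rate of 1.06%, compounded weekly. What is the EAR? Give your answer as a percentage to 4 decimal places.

EAR = (1 + 0.0106/52)^52 − 1.
= 1.010655 − 1 = 1.0655%.

1.0655%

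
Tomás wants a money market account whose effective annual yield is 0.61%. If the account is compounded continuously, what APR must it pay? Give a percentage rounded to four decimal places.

0.6081%

Continuous: nominal r satisfies e^r − 1 = 0.0061.
r = ln(1 + 0.0061) = ln(1.0061) = 0.006081 = 0.6081%.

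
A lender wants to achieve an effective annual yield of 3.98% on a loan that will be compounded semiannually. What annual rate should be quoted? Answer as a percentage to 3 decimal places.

(1 + r/2)^2 − 1 = 0.0398, so 1 + r/2 = 1.0398^(1/2).
r/2 = 0.019706, so r = 0.039412 = 3.941%.

3.941%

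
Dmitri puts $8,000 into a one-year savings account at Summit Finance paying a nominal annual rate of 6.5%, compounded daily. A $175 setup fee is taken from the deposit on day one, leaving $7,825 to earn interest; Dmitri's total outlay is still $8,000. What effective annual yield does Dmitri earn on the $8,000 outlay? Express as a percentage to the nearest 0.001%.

4.381%

Value after one year: 7,825 × (1 + 0.065/365)^365 = 7,825 × 1.067153 = $8,350.47.
Effective yield on the $8,000 outlay: 8,350.47 / 8,000 − 1 = 0.043809 = 4.381%.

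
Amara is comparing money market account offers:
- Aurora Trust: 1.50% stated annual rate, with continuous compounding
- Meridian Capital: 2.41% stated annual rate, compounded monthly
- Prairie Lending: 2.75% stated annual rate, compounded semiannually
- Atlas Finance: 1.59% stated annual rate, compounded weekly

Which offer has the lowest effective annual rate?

Aurora Trust: e^0.0150 − 1 = 1.511%
Meridian Capital: (1 + 0.0241/12)^12 − 1 = 2.437%
Prairie Lending: (1 + 0.0275/2)^2 − 1 = 2.769%
Atlas Finance: (1 + 0.0159/52)^52 − 1 = 1.602%
The lowest effective annual rate is Aurora Trust at 1.511%.

Aurora Trust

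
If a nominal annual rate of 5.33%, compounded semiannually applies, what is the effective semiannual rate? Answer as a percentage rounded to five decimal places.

2.66500%

With a nominal annual rate compounded semiannually, the periodic rate is the nominal rate divided by 2.
i = 0.0533 / 2 = 0.0266500 = 2.66500%.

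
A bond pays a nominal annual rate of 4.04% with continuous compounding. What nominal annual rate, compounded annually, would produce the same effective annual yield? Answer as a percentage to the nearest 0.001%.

4.123%

EAR under continuous compounding: e^0.0404 − 1 = 0.041227.
Compounded annually, the equivalent nominal rate is the EAR itself: 4.123%.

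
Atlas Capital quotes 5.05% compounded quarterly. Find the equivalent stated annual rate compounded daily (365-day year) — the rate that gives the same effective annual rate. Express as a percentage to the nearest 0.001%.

EAR = (1 + 0.0505/4)^4 − 1 = 0.051464.
Solve (1 + r/365)^365 = 1.051464: r/365 = 1.051464^(1/365) − 1 = 0.000137, so r = 0.050187 = 5.019%.

5.019%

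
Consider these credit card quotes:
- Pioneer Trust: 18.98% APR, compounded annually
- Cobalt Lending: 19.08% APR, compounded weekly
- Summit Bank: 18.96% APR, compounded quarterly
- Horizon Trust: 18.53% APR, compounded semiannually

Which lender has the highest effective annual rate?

Pioneer Trust: compounded annually, EAR = 18.980%
Cobalt Lending: (1 + 0.1908/52)^52 − 1 = 20.979%
Summit Bank: (1 + 0.1896/4)^4 − 1 = 20.351%
Horizon Trust: (1 + 0.1853/2)^2 − 1 = 19.388%
The highest effective annual rate is Cobalt Lending at 20.979%.

Cobalt Lending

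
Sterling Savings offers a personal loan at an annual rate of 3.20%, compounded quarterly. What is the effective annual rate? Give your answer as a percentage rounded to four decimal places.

EAR = (1 + 0.0320/4)^4 − 1.
= 1.032386 − 1 = 3.2386%.

3.2386%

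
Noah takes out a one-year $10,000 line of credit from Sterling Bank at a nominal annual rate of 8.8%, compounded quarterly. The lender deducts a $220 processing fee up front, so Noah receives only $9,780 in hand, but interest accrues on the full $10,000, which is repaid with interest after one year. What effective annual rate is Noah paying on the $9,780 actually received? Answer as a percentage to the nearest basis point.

Amount owed after one year: 10,000 × (1 + 0.088/4)^4 = 10,000 × 1.090947 = $10,909.47.
Effective rate on net proceeds: 10,909.47 / 9,780 − 1 = 0.115488 = 11.55%.

11.55%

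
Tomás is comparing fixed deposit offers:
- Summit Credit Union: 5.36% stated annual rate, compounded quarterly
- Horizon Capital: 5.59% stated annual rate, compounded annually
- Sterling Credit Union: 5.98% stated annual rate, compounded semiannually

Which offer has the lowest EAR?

Summit Credit Union

Summit Credit Union: (1 + 0.0536/4)^4 − 1 = 5.469%
Horizon Capital: compounded annually, EAR = 5.590%
Sterling Credit Union: (1 + 0.0598/2)^2 − 1 = 6.069%
The lowest effective annual rate is Summit Credit Union at 5.469%.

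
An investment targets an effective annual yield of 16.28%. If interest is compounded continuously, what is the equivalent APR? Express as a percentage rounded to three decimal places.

Continuous: nominal r satisfies e^r − 1 = 0.1628.
r = ln(1 + 0.1628) = ln(1.1628) = 0.150831 = 15.083%.

15.083%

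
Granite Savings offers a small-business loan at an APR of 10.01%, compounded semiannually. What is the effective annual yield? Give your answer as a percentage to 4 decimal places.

EAR = (1 + 0.1001/2)^2 − 1.
= 1.102605 − 1 = 10.2605%.

10.2605%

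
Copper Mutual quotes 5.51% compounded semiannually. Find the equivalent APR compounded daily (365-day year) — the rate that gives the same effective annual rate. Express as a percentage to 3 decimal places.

5.436%

EAR = (1 + 0.0551/2)^2 − 1 = 0.055859.
Solve (1 + r/365)^365 = 1.055859: r/365 = 1.055859^(1/365) − 1 = 0.000149, so r = 0.054359 = 5.436%.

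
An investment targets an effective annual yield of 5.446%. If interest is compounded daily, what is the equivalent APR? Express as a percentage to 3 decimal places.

(1 + r/365)^365 − 1 = 0.05446, so 1 + r/365 = 1.05446^(1/365).
r/365 = 0.000145, so r = 0.053033 = 5.303%.

5.303%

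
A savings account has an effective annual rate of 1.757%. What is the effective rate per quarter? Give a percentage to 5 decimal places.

0.43639%

The per-quarter rate i satisfies (1 + i)^4 = 1 + 0.01757.
i = 1.01757^(1/4) − 1 = 0.0043639 = 0.43639%.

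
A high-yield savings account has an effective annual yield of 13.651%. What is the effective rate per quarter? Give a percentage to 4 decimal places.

The per-quarter rate i satisfies (1 + i)^4 = 1 + 0.13651.
i = 1.13651^(1/4) − 1 = 0.0325077 = 3.2508%.

3.2508%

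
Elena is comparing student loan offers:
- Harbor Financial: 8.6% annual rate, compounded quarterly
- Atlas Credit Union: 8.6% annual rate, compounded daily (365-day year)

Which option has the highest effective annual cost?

Harbor Financial: (1 + 0.086/4)^4 − 1 = 8.881%
Atlas Credit Union: (1 + 0.086/365)^365 − 1 = 8.980%
The highest effective annual rate is Atlas Credit Union at 8.980%.

Atlas Credit Union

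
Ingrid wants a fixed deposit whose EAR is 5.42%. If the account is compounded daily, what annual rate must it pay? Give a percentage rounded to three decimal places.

5.279%

(1 + r/365)^365 − 1 = 0.0542, so 1 + r/365 = 1.0542^(1/365).
r/365 = 0.000145, so r = 0.052786 = 5.279%.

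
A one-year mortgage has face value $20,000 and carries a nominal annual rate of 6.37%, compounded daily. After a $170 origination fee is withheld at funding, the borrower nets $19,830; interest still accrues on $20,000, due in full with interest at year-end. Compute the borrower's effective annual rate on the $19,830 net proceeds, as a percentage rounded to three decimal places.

7.490%

Amount owed after one year: 20,000 × (1 + 0.0637/365)^365 = 20,000 × 1.065767 = $21,315.33.
Effective rate on net proceeds: 21,315.33 / 19,830 − 1 = 0.074903 = 7.490%.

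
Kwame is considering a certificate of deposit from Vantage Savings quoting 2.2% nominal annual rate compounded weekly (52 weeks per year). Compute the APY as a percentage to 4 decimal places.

2.2239%

EAR = (1 + 0.022/52)^52 − 1.
= 1.022239 − 1 = 2.2239%.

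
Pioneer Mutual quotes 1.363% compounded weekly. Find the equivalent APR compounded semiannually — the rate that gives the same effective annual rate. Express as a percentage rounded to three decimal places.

EAR = (1 + 0.01363/52)^52 − 1 = 0.013722.
Solve (1 + r/2)^2 = 1.013722: r/2 = 1.013722^(1/2) − 1 = 0.006837, so r = 0.013675 = 1.367%.

1.367%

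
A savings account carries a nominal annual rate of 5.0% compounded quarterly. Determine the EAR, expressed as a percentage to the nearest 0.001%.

EAR = (1 + 0.050/4)^4 − 1.
= (1 + 0.012500)^4 − 1 = 1.050945 − 1 = 5.095%.

5.095%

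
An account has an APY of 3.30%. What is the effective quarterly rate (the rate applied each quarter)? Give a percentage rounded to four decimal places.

0.8150%

The per-quarter rate i satisfies (1 + i)^4 = 1 + 0.0330.
i = 1.0330^(1/4) − 1 = 0.0081498 = 0.8150%.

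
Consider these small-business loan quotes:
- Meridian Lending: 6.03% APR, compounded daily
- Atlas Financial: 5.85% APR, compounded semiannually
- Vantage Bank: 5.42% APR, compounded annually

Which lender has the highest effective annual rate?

Meridian Lending

Meridian Lending: (1 + 0.0603/365)^365 − 1 = 6.215%
Atlas Financial: (1 + 0.0585/2)^2 − 1 = 5.936%
Vantage Bank: compounded annually, EAR = 5.420%
The highest effective annual rate is Meridian Lending at 6.215%.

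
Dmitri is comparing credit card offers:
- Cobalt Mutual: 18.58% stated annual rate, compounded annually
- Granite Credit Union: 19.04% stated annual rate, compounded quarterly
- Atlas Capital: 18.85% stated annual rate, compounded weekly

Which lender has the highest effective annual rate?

Cobalt Mutual: compounded annually, EAR = 18.580%
Granite Credit Union: (1 + 0.1904/4)^4 − 1 = 20.443%
Atlas Capital: (1 + 0.1885/52)^52 − 1 = 20.703%
The highest effective annual rate is Atlas Capital at 20.703%.

Atlas Capital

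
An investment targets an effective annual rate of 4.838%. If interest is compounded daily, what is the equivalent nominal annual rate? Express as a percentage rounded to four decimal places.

4.7249%

(1 + r/365)^365 − 1 = 0.04838, so 1 + r/365 = 1.04838^(1/365).
r/365 = 0.000129, so r = 0.047249 = 4.7249%.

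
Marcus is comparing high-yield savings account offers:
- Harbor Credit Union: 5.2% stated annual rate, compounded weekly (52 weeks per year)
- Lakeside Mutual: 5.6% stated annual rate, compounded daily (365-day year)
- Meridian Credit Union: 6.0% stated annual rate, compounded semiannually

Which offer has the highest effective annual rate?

Harbor Credit Union: (1 + 0.052/52)^52 − 1 = 5.335%
Lakeside Mutual: (1 + 0.056/365)^365 − 1 = 5.759%
Meridian Credit Union: (1 + 0.060/2)^2 − 1 = 6.090%
The highest effective annual rate is Meridian Credit Union at 6.090%.

Meridian Credit Union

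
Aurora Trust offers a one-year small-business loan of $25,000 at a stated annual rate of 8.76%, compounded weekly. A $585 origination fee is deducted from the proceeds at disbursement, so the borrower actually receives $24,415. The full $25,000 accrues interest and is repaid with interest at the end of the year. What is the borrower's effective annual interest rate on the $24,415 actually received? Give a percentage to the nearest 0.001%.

11.762%

Amount owed after one year: 25,000 × (1 + 0.0876/52)^52 = 25,000 × 1.091471 = $27,286.77.
Effective rate on net proceeds: 27,286.77 / 24,415 − 1 = 0.117623 = 11.762%.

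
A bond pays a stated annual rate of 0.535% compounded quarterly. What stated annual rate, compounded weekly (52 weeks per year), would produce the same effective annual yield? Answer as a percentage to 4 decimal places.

0.5347%

EAR = (1 + 0.00535/4)^4 − 1 = 0.005361.
Solve (1 + r/52)^52 = 1.005361: r/52 = 1.005361^(1/52) − 1 = 0.000103, so r = 0.005347 = 0.5347%.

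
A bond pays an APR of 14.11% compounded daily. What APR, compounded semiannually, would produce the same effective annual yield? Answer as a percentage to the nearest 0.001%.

EAR = (1 + 0.1411/365)^365 − 1 = 0.151508.
Solve (1 + r/2)^2 = 1.151508: r/2 = 1.151508^(1/2) − 1 = 0.073084, so r = 0.146167 = 14.617%.

14.617%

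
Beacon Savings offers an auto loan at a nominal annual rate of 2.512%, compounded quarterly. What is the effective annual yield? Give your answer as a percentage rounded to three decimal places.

2.536%

EAR = (1 + 0.02512/4)^4 − 1.
= 1.025358 − 1 = 2.536%.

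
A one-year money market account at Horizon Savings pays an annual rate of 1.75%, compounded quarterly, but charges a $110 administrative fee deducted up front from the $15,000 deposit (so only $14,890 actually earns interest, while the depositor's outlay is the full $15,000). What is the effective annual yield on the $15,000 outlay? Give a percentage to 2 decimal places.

Value after one year: 14,890 × (1 + 0.0175/4)^4 = 14,890 × 1.017615 = $15,152.29.
Effective yield on the $15,000 outlay: 15,152.29 / 15,000 − 1 = 0.010153 = 1.02%.

1.02%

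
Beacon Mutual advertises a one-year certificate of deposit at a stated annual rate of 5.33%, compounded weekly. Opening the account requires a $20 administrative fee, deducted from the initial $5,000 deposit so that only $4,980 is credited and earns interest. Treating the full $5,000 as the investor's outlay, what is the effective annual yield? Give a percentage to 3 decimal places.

Value after one year: 4,980 × (1 + 0.0533/52)^52 = 4,980 × 1.054717 = $5,252.49.
Effective yield on the $5,000 outlay: 5,252.49 / 5,000 − 1 = 0.050498 = 5.050%.

5.050%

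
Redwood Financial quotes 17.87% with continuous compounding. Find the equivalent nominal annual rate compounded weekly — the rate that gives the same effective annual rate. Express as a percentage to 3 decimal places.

17.901%

EAR under continuous compounding: e^0.1787 − 1 = 0.195662.
Solve (1 + r/52)^52 = 1.195662: r/52 = 1.195662^(1/52) − 1 = 0.003442, so r = 0.179007 = 17.901%.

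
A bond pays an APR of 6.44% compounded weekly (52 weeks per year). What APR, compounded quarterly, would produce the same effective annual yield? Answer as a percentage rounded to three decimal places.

6.488%

EAR = (1 + 0.0644/52)^52 − 1 = 0.066476.
Solve (1 + r/4)^4 = 1.066476: r/4 = 1.066476^(1/4) − 1 = 0.016220, so r = 0.064881 = 6.488%.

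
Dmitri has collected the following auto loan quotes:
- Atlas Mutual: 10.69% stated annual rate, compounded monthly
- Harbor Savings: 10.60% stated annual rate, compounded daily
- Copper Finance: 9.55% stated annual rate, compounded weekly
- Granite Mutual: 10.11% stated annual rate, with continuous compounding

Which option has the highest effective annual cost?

Atlas Mutual

Atlas Mutual: (1 + 0.1069/12)^12 − 1 = 11.230%
Harbor Savings: (1 + 0.1060/365)^365 − 1 = 11.180%
Copper Finance: (1 + 0.0955/52)^52 − 1 = 10.011%
Granite Mutual: e^0.1011 − 1 = 10.639%
The highest effective annual rate is Atlas Mutual at 11.230%.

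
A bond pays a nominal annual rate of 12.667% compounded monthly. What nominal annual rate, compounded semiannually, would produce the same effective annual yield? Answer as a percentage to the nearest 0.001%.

13.006%

EAR = (1 + 0.12667/12)^12 − 1 = 0.134289.
Solve (1 + r/2)^2 = 1.134289: r/2 = 1.134289^(1/2) − 1 = 0.065030, so r = 0.130060 = 13.006%.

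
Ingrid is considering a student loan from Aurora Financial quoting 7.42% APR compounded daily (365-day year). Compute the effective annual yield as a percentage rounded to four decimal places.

7.7014%

EAR = (1 + 0.0742/365)^365 − 1.
= (1 + 0.000203)^365 − 1 = 1.077014 − 1 = 7.7014%.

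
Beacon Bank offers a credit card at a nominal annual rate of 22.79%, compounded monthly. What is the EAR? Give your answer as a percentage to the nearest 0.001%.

EAR = (1 + 0.2279/12)^12 − 1.
= (1 + 0.018992)^12 − 1 = 1.253278 − 1 = 25.328%.

25.328%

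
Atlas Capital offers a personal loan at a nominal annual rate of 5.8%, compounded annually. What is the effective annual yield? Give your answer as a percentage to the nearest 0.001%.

Annual compounding means the effective rate equals the nominal rate: 5.800%.

5.800%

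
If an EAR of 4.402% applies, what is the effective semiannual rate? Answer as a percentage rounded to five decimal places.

The per-half-year rate i satisfies (1 + i)^2 = 1 + 0.04402.
i = 1.04402^(1/2) − 1 = 0.0217730 = 2.17730%.

2.17730%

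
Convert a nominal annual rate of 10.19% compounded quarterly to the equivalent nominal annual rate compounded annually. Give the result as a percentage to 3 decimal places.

10.586%

EAR = (1 + 0.1019/4)^4 − 1 = 0.105860.
Compounded annually, the equivalent nominal rate is the EAR itself: 10.586%.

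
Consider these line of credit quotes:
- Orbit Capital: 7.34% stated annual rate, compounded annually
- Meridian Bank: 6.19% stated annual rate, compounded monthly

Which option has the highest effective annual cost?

Orbit Capital

Orbit Capital: compounded annually, EAR = 7.340%
Meridian Bank: (1 + 0.0619/12)^12 − 1 = 6.369%
The highest effective annual rate is Orbit Capital at 7.340%.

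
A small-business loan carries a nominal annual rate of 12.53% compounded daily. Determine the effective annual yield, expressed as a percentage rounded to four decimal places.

13.3464%

EAR = (1 + 0.1253/365)^365 − 1.
= (1 + 0.000343)^365 − 1 = 1.133464 − 1 = 13.3464%.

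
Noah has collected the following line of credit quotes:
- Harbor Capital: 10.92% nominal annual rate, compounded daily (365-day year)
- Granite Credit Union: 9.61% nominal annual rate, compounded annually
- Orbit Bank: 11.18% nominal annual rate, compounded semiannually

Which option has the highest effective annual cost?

Harbor Capital: (1 + 0.1092/365)^365 − 1 = 11.537%
Granite Credit Union: compounded annually, EAR = 9.610%
Orbit Bank: (1 + 0.1118/2)^2 − 1 = 11.492%
The highest effective annual rate is Harbor Capital at 11.537%.

Harbor Capital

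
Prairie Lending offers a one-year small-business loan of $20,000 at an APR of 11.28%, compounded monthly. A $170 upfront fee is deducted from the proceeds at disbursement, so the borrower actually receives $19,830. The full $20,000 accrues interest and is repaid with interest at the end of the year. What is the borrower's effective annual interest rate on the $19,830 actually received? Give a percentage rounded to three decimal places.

12.841%

Amount owed after one year: 20,000 × (1 + 0.1128/12)^12 = 20,000 × 1.118818 = $22,376.37.
Effective rate on net proceeds: 22,376.37 / 19,830 − 1 = 0.128410 = 12.841%.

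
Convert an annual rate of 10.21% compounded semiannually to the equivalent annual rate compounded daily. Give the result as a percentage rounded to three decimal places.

EAR = (1 + 0.1021/2)^2 − 1 = 0.104706.
Solve (1 + r/365)^365 = 1.104706: r/365 = 1.104706^(1/365) − 1 = 0.000273, so r = 0.099593 = 9.959%.

9.959%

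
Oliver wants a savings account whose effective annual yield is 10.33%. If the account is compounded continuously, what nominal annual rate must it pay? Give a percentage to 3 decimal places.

Continuous: nominal r satisfies e^r − 1 = 0.1033.
r = ln(1 + 0.1033) = ln(1.1033) = 0.098306 = 9.831%.

9.831%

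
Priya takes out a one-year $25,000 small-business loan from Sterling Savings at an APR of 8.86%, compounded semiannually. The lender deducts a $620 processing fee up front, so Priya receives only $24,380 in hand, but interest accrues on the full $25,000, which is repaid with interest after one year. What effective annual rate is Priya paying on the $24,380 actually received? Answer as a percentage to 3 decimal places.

11.830%

Amount owed after one year: 25,000 × (1 + 0.0886/2)^2 = 25,000 × 1.090562 = $27,264.06.
Effective rate on net proceeds: 27,264.06 / 24,380 − 1 = 0.118296 = 11.830%.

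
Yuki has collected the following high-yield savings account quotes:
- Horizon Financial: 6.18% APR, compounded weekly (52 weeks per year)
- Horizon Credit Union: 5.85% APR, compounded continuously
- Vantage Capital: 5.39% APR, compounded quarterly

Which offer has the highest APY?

Horizon Financial: (1 + 0.0618/52)^52 − 1 = 6.371%
Horizon Credit Union: e^0.0585 − 1 = 6.024%
Vantage Capital: (1 + 0.0539/4)^4 − 1 = 5.500%
The highest effective annual rate is Horizon Financial at 6.371%.

Horizon Financial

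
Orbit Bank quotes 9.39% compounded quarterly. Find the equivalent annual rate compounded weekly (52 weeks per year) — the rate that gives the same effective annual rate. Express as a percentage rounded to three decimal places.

EAR = (1 + 0.0939/4)^4 − 1 = 0.097259.
Solve (1 + r/52)^52 = 1.097259: r/52 = 1.097259^(1/52) − 1 = 0.001786, so r = 0.092898 = 9.290%.

9.290%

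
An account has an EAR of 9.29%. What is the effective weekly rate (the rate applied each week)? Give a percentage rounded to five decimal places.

0.17098%

The per-week rate i satisfies (1 + i)^52 = 1 + 0.0929.
i = 1.0929^(1/52) − 1 = 0.0017098 = 0.17098%.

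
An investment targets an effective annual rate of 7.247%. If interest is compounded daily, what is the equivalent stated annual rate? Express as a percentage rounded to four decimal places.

(1 + r/365)^365 − 1 = 0.07247, so 1 + r/365 = 1.07247^(1/365).
r/365 = 0.000192, so r = 0.069971 = 6.9971%.

6.9971%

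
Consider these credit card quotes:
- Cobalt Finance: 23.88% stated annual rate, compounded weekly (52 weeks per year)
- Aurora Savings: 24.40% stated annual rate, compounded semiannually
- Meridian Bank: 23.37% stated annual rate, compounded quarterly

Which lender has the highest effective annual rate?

Cobalt Finance

Cobalt Finance: (1 + 0.2388/52)^52 − 1 = 26.903%
Aurora Savings: (1 + 0.2440/2)^2 − 1 = 25.888%
Meridian Bank: (1 + 0.2337/4)^4 − 1 = 25.499%
The highest effective annual rate is Cobalt Finance at 26.903%.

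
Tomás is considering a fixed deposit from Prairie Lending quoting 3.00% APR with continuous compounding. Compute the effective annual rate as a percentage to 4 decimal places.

3.0455%

With continuous compounding, EAR = e^0.0300 − 1.
e^0.0300 = 1.030455, so EAR = 0.030455 = 3.0455%.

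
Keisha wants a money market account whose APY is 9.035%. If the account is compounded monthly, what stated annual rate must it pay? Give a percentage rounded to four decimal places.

(1 + r/12)^12 − 1 = 0.09035, so 1 + r/12 = 1.09035^(1/12).
r/12 = 0.007234, so r = 0.086811 = 8.6811%.

8.6811%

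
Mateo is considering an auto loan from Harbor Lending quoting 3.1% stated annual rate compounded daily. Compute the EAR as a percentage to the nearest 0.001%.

3.148%

EAR = (1 + 0.031/365)^365 − 1.
= 1.031484 − 1 = 3.148%.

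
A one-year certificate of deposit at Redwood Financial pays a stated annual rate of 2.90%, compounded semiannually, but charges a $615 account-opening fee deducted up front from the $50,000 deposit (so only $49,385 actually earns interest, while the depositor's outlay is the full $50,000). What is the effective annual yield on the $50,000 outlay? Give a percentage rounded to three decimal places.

1.655%

Value after one year: 49,385 × (1 + 0.0290/2)^2 = 49,385 × 1.029210 = $50,827.55.
Effective yield on the $50,000 outlay: 50,827.55 / 50,000 − 1 = 0.016551 = 1.655%.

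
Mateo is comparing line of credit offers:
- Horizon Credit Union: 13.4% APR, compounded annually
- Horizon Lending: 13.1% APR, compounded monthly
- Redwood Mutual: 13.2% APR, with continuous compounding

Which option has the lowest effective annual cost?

Horizon Credit Union: compounded annually, EAR = 13.400%
Horizon Lending: (1 + 0.131/12)^12 − 1 = 13.916%
Redwood Mutual: e^0.132 − 1 = 14.111%
The lowest effective annual rate is Horizon Credit Union at 13.400%.

Horizon Credit Union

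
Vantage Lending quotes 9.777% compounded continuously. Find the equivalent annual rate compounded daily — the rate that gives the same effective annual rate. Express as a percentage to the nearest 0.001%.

EAR under continuous compounding: e^0.09777 − 1 = 0.102709.
Solve (1 + r/365)^365 = 1.102709: r/365 = 1.102709^(1/365) − 1 = 0.000268, so r = 0.097783 = 9.778%.

9.778%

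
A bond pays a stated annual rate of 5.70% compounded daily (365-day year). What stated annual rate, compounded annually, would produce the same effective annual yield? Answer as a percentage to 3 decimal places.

5.865%

EAR = (1 + 0.0570/365)^365 − 1 = 0.058651.
Compounded annually, the equivalent nominal rate is the EAR itself: 5.865%.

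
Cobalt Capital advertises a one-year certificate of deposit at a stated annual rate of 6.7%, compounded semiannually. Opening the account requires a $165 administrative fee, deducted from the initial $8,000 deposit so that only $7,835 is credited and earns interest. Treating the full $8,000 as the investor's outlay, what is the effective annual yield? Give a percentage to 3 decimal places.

Value after one year: 7,835 × (1 + 0.067/2)^2 = 7,835 × 1.068122 = $8,368.74.
Effective yield on the $8,000 outlay: 8,368.74 / 8,000 − 1 = 0.046092 = 4.609%.

4.609%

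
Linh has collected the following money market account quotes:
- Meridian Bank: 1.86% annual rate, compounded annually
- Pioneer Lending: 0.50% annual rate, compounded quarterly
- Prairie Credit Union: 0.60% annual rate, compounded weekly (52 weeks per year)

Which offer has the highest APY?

Meridian Bank

Meridian Bank: compounded annually, EAR = 1.860%
Pioneer Lending: (1 + 0.0050/4)^4 − 1 = 0.501%
Prairie Credit Union: (1 + 0.0060/52)^52 − 1 = 0.602%
The highest effective annual rate is Meridian Bank at 1.860%.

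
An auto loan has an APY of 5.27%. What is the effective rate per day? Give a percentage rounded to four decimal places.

The per-day rate i satisfies (1 + i)^365 = 1 + 0.0527.
i = 1.0527^(1/365) − 1 = 0.0001407 = 0.0141%.

0.0141%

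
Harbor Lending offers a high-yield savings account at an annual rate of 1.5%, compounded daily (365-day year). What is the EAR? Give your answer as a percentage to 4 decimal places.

1.5113%

EAR = (1 + 0.015/365)^365 − 1.
= 1.015113 − 1 = 1.5113%.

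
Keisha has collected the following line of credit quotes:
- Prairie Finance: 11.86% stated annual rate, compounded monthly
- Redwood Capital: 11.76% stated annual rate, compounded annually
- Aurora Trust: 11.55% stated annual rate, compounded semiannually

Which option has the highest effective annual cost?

Prairie Finance: (1 + 0.1186/12)^12 − 1 = 12.526%
Redwood Capital: compounded annually, EAR = 11.760%
Aurora Trust: (1 + 0.1155/2)^2 − 1 = 11.884%
The highest effective annual rate is Prairie Finance at 12.526%.

Prairie Finance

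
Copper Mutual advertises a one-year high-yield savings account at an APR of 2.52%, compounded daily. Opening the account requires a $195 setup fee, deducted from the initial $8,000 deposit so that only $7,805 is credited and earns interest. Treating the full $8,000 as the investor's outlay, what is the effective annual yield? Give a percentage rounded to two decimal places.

0.05%

Value after one year: 7,805 × (1 + 0.0252/365)^365 = 7,805 × 1.025519 = $8,004.18.
Effective yield on the $8,000 outlay: 8,004.18 / 8,000 − 1 = 0.000522 = 0.05%.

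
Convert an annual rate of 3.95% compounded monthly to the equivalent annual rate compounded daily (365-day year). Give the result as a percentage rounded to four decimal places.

3.9437%

EAR = (1 + 0.0395/12)^12 − 1 = 0.040223.
Solve (1 + r/365)^365 = 1.040223: r/365 = 1.040223^(1/365) − 1 = 0.000108, so r = 0.039437 = 3.9437%.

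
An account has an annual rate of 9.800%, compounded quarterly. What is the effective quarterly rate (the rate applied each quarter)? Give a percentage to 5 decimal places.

With a nominal annual rate compounded quarterly, the periodic rate is the nominal rate divided by 4.
i = 0.09800 / 4 = 0.0245000 = 2.45000%.

2.45000%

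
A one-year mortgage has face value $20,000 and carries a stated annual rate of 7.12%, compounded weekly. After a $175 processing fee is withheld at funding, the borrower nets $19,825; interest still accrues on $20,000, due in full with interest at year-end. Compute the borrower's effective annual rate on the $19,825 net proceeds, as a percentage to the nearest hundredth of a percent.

Amount owed after one year: 20,000 × (1 + 0.0712/52)^52 = 20,000 × 1.073744 = $21,474.87.
Effective rate on net proceeds: 21,474.87 / 19,825 − 1 = 0.083222 = 8.32%.

8.32%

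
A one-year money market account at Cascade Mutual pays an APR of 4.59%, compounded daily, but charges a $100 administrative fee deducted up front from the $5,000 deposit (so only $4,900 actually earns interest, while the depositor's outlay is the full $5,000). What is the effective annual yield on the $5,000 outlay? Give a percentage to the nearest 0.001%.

Value after one year: 4,900 × (1 + 0.0459/365)^365 = 4,900 × 1.046967 = $5,130.14.
Effective yield on the $5,000 outlay: 5,130.14 / 5,000 − 1 = 0.026027 = 2.603%.

2.603%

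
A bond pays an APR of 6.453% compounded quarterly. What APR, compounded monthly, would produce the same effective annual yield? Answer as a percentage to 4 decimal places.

EAR = (1 + 0.06453/4)^4 − 1 = 0.066108.
Solve (1 + r/12)^12 = 1.066108: r/12 = 1.066108^(1/12) − 1 = 0.005349, so r = 0.064186 = 6.4186%.

6.4186%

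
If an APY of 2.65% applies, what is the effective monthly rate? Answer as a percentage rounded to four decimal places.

0.2182%

The per-month rate i satisfies (1 + i)^12 = 1 + 0.0265.
i = 1.0265^(1/12) − 1 = 0.0021820 = 0.2182%.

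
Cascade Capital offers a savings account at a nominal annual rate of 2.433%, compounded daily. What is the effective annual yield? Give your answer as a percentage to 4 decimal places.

2.4628%

EAR = (1 + 0.02433/365)^365 − 1.
= (1 + 0.000067)^365 − 1 = 1.024628 − 1 = 2.4628%.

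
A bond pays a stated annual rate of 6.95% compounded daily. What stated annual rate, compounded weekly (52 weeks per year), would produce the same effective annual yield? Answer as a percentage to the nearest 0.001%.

6.954%

EAR = (1 + 0.0695/365)^365 − 1 = 0.071965.
Solve (1 + r/52)^52 = 1.071965: r/52 = 1.071965^(1/52) − 1 = 0.001337, so r = 0.069540 = 6.954%.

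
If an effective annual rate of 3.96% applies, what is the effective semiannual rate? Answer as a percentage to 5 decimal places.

1.96078%

The per-half-year rate i satisfies (1 + i)^2 = 1 + 0.0396.
i = 1.0396^(1/2) − 1 = 0.0196078 = 1.96078%.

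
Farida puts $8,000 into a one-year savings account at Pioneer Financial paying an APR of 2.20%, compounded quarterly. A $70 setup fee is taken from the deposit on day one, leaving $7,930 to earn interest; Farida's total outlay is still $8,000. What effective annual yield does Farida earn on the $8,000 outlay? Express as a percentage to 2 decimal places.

1.32%

Value after one year: 7,930 × (1 + 0.0220/4)^4 = 7,930 × 1.022182 = $8,105.90.
Effective yield on the $8,000 outlay: 8,105.90 / 8,000 − 1 = 0.013238 = 1.32%.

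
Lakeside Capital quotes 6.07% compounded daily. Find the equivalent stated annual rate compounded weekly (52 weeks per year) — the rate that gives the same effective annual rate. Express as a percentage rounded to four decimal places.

6.0730%

EAR = (1 + 0.0607/365)^365 − 1 = 0.062575.
Solve (1 + r/52)^52 = 1.062575: r/52 = 1.062575^(1/52) − 1 = 0.001168, so r = 0.060730 = 6.0730%.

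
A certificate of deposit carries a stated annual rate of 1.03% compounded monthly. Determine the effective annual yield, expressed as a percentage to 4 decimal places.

EAR = (1 + 0.0103/12)^12 − 1.
= (1 + 0.000858)^12 − 1 = 1.010349 − 1 = 1.0349%.

1.0349%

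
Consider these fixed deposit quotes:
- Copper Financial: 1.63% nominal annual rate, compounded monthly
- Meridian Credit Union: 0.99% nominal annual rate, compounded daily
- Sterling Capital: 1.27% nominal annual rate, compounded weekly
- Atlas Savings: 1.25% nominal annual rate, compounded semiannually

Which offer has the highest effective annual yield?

Copper Financial: (1 + 0.0163/12)^12 − 1 = 1.642%
Meridian Credit Union: (1 + 0.0099/365)^365 − 1 = 0.995%
Sterling Capital: (1 + 0.0127/52)^52 − 1 = 1.278%
Atlas Savings: (1 + 0.0125/2)^2 − 1 = 1.254%
The highest effective annual rate is Copper Financial at 1.642%.

Copper Financial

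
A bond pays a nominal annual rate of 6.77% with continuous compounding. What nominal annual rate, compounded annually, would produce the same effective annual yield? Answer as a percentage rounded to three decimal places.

7.004%

EAR under continuous compounding: e^0.0677 − 1 = 0.070044.
Compounded annually, the equivalent nominal rate is the EAR itself: 7.004%.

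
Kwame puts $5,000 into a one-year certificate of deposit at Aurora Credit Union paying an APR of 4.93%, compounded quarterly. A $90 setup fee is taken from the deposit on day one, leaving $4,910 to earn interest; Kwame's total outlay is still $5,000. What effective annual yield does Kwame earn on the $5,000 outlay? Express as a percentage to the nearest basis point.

Value after one year: 4,910 × (1 + 0.0493/4)^4 = 4,910 × 1.050219 = $5,156.58.
Effective yield on the $5,000 outlay: 5,156.58 / 5,000 − 1 = 0.031315 = 3.13%.

3.13%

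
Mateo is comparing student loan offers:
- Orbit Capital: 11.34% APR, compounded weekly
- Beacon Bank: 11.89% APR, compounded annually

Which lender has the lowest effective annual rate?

Beacon Bank

Orbit Capital: (1 + 0.1134/52)^52 − 1 = 11.994%
Beacon Bank: compounded annually, EAR = 11.890%
The lowest effective annual rate is Beacon Bank at 11.890%.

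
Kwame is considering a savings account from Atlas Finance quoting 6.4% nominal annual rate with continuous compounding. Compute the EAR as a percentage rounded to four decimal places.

With continuous compounding, EAR = e^0.064 − 1.
e^0.064 = 1.066092, so EAR = 0.066092 = 6.6092%.

6.6092%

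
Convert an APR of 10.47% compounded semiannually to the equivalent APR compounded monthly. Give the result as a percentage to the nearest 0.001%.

EAR = (1 + 0.1047/2)^2 − 1 = 0.107441.
Solve (1 + r/12)^12 = 1.107441: r/12 = 1.107441^(1/12) − 1 = 0.008541, so r = 0.102487 = 10.249%.

10.249%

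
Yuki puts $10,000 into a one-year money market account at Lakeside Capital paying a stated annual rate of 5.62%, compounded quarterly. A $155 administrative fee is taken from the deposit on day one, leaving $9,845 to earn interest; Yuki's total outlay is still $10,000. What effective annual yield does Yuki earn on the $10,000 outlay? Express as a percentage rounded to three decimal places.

4.101%

Value after one year: 9,845 × (1 + 0.0562/4)^4 = 9,845 × 1.057396 = $10,410.06.
Effective yield on the $10,000 outlay: 10,410.06 / 10,000 − 1 = 0.041006 = 4.101%.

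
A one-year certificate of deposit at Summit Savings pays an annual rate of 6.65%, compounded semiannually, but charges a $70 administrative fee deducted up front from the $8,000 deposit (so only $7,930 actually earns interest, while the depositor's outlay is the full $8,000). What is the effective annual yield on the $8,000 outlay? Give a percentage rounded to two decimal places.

5.83%

Value after one year: 7,930 × (1 + 0.0665/2)^2 = 7,930 × 1.067606 = $8,466.11.
Effective yield on the $8,000 outlay: 8,466.11 / 8,000 − 1 = 0.058264 = 5.83%.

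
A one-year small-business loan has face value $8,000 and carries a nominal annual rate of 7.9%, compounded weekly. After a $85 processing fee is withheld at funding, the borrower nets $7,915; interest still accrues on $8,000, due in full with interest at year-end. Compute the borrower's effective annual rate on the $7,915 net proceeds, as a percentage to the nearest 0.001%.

Amount owed after one year: 8,000 × (1 + 0.079/52)^52 = 8,000 × 1.082139 = $8,657.12.
Effective rate on net proceeds: 8,657.12 / 7,915 − 1 = 0.093761 = 9.376%.

9.376%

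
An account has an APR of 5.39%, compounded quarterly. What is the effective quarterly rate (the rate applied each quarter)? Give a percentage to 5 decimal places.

With a nominal annual rate compounded quarterly, the periodic rate is the nominal rate divided by 4.
i = 0.0539 / 4 = 0.0134750 = 1.34750%.

1.34750%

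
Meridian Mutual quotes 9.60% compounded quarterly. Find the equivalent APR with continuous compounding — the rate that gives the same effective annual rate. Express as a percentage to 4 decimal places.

9.4866%

EAR = (1 + 0.0960/4)^4 − 1 = 0.099512.
Equivalent continuous rate: r = ln(1 + 0.099512) = 0.094866 = 9.4866%.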